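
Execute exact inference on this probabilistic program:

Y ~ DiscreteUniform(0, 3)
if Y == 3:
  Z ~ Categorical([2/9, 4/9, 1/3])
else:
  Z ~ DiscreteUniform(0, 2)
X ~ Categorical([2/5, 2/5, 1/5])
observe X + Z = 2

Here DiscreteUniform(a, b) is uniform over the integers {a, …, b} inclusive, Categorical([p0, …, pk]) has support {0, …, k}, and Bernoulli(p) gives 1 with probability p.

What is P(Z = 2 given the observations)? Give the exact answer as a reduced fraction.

P(Z = 2 | obs) = 24/61

Enumerate traces; 12 have nonzero weight after conditioning:
  (Y=0, Z=0, X=2) weight 1/60
  (Y=0, Z=1, X=1) weight 1/30
  (Y=0, Z=2, X=0) weight 1/30
  (Y=1, Z=0, X=2) weight 1/60
  (Y=1, Z=1, X=1) weight 1/30
  (Y=1, Z=2, X=0) weight 1/30
  (Y=2, Z=0, X=2) weight 1/60
  (Y=2, Z=1, X=1) weight 1/30
  … 4 more
Group by Z:
  weight(Z=0) = 11/180
  weight(Z=1) = 13/90
  weight(Z=2) = 2/15
Total weight = 11/180 + 13/90 + 2/15 = 61/180
P(Z=0 | obs) = 11/180 / 61/180 = 11/61
P(Z=1 | obs) = 13/90 / 61/180 = 26/61
P(Z=2 | obs) = 2/15 / 61/180 = 24/61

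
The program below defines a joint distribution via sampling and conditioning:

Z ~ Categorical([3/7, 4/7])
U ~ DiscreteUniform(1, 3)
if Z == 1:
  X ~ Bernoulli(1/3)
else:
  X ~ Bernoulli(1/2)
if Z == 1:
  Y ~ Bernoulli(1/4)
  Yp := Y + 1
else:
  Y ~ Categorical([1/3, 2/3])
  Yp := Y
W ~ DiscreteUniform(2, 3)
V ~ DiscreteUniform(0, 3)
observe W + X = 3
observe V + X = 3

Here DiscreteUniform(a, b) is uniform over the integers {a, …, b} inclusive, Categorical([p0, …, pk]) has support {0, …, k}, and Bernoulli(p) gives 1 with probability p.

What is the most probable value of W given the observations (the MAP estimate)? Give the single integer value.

argmax_v P(W = v | obs) = 3

Enumerate traces; 24 have nonzero weight after conditioning:
  (Z=0, U=1, X=0, Y=0, W=3, V=3) weight 1/336
  (Z=0, U=1, X=0, Y=1, W=3, V=3) weight 1/168
  (Z=0, U=1, X=1, Y=0, W=2, V=2) weight 1/336
  (Z=0, U=1, X=1, Y=1, W=2, V=2) weight 1/168
  (Z=0, U=2, X=0, Y=0, W=3, V=3) weight 1/336
  (Z=0, U=2, X=0, Y=1, W=3, V=3) weight 1/168
  (Z=0, U=2, X=1, Y=0, W=2, V=2) weight 1/336
  (Z=0, U=2, X=1, Y=1, W=2, V=2) weight 1/168
  … 16 more
Group by W:
  weight(W=2) = 17/336
  weight(W=3) = 25/336
Total weight = 17/336 + 25/336 = 1/8
P(W=2 | obs) = 17/336 / 1/8 = 17/42
P(W=3 | obs) = 25/336 / 1/8 = 25/42
argmax = 3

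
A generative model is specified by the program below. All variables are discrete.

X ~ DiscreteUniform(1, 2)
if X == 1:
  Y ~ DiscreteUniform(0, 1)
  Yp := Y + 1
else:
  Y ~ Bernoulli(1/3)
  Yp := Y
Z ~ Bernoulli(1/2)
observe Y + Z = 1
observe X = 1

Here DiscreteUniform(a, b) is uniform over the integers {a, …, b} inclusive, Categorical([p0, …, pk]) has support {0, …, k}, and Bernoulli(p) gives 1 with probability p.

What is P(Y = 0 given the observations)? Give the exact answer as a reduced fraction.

Enumerate traces; 2 have nonzero weight after conditioning:
  (X=1, Y=0, Z=1) weight 1/8
  (X=1, Y=1, Z=0) weight 1/8
Group by Y:
  weight(Y=0) = 1/8
  weight(Y=1) = 1/8
Total weight = 1/8 + 1/8 = 1/4
P(Y=0 | obs) = 1/8 / 1/4 = 1/2
P(Y=1 | obs) = 1/8 / 1/4 = 1/2

P(Y = 0 | obs) = 1/2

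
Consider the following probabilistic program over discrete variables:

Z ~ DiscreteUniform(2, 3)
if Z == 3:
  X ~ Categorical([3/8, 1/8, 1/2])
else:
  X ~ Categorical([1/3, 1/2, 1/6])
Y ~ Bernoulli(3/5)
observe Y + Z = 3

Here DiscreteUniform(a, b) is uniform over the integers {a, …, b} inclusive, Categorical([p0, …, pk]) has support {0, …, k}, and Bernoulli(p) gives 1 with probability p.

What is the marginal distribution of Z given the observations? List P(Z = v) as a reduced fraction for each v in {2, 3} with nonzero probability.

Enumerate traces; 6 have nonzero weight after conditioning:
  (Z=2, X=0, Y=1) weight 1/10
  (Z=2, X=1, Y=1) weight 3/20
  (Z=2, X=2, Y=1) weight 1/20
  (Z=3, X=0, Y=0) weight 3/40
  (Z=3, X=1, Y=0) weight 1/40
  (Z=3, X=2, Y=0) weight 1/10
Group by Z:
  weight(Z=2) = 3/10
  weight(Z=3) = 1/5
Total weight = 3/10 + 1/5 = 1/2
P(Z=2 | obs) = 3/10 / 1/2 = 3/5
P(Z=3 | obs) = 1/5 / 1/2 = 2/5

P(Z=2) = 3/5, P(Z=3) = 2/5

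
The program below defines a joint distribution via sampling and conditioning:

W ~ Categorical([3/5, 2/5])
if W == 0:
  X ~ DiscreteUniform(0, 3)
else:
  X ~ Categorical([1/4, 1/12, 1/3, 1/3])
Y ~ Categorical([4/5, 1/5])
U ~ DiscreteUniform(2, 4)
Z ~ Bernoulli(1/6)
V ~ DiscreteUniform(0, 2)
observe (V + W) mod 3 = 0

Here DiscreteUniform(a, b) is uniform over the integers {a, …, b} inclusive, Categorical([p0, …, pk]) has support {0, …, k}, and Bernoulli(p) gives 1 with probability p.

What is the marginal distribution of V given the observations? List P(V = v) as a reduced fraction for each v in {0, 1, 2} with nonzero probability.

Enumerate traces; 96 have nonzero weight after conditioning:
  (W=0, X=0, Y=0, U=2, Z=0, V=0) weight 1/90
  (W=0, X=0, Y=0, U=2, Z=1, V=0) weight 1/450
  (W=0, X=0, Y=0, U=3, Z=0, V=0) weight 1/90
  (W=0, X=0, Y=0, U=3, Z=1, V=0) weight 1/450
  (W=0, X=0, Y=0, U=4, Z=0, V=0) weight 1/90
  (W=0, X=0, Y=0, U=4, Z=1, V=0) weight 1/450
  (W=0, X=0, Y=1, U=2, Z=0, V=0) weight 1/360
  (W=0, X=0, Y=1, U=2, Z=1, V=0) weight 1/1800
  (W=1, X=0, Y=0, U=2, Z=0, V=2) weight 1/135
  … 87 more
Group by V:
  weight(V=0) = 1/5
  weight(V=2) = 2/15
Total weight = 1/5 + 2/15 = 1/3
P(V=0 | obs) = 1/5 / 1/3 = 3/5
P(V=2 | obs) = 2/15 / 1/3 = 2/5

P(V=0) = 3/5, P(V=2) = 2/5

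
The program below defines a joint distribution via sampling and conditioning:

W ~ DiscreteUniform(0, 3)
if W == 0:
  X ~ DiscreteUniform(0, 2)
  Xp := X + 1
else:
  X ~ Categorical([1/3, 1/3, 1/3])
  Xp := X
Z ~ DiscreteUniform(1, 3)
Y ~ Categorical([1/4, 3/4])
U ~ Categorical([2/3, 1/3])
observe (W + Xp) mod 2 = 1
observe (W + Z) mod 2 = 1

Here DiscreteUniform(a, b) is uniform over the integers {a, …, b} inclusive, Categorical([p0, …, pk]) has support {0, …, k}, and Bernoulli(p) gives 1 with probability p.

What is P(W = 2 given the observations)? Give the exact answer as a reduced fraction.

Enumerate traces; 40 have nonzero weight after conditioning:
  (W=0, X=0, Z=1, Y=0, U=0) weight 1/216
  (W=0, X=0, Z=1, Y=0, U=1) weight 1/432
  (W=0, X=0, Z=1, Y=1, U=0) weight 1/72
  (W=0, X=0, Z=1, Y=1, U=1) weight 1/144
  (W=0, X=0, Z=3, Y=0, U=0) weight 1/216
  (W=0, X=0, Z=3, Y=0, U=1) weight 1/432
  (W=0, X=0, Z=3, Y=1, U=0) weight 1/72
  (W=0, X=0, Z=3, Y=1, U=1) weight 1/144
  (W=1, X=0, Z=2, Y=0, U=0) weight 1/216
  (W=2, X=1, Z=1, Y=0, U=0) weight 1/216
  … 30 more
Group by W:
  weight(W=0) = 1/9
  weight(W=1) = 1/18
  weight(W=2) = 1/18
  weight(W=3) = 1/18
Total weight = 1/9 + 1/18 + 1/18 + 1/18 = 5/18
P(W=0 | obs) = 1/9 / 5/18 = 2/5
P(W=1 | obs) = 1/18 / 5/18 = 1/5
P(W=2 | obs) = 1/18 / 5/18 = 1/5
P(W=3 | obs) = 1/18 / 5/18 = 1/5

P(W = 2 | obs) = 1/5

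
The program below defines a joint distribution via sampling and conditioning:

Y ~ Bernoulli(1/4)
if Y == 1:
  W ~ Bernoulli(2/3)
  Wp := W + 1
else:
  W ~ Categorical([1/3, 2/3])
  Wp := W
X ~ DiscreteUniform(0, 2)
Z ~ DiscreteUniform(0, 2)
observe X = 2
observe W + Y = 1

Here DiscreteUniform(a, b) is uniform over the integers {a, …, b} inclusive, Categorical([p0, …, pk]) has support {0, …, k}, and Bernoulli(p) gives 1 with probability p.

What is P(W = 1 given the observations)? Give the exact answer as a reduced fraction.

Enumerate traces; 6 have nonzero weight after conditioning:
  (Y=0, W=1, X=2, Z=0) weight 1/18
  (Y=0, W=1, X=2, Z=1) weight 1/18
  (Y=0, W=1, X=2, Z=2) weight 1/18
  (Y=1, W=0, X=2, Z=0) weight 1/108
  (Y=1, W=0, X=2, Z=1) weight 1/108
  (Y=1, W=0, X=2, Z=2) weight 1/108
Group by W:
  weight(W=0) = 1/36
  weight(W=1) = 1/6
Total weight = 1/36 + 1/6 = 7/36
P(W=0 | obs) = 1/36 / 7/36 = 1/7
P(W=1 | obs) = 1/6 / 7/36 = 6/7

P(W = 1 | obs) = 6/7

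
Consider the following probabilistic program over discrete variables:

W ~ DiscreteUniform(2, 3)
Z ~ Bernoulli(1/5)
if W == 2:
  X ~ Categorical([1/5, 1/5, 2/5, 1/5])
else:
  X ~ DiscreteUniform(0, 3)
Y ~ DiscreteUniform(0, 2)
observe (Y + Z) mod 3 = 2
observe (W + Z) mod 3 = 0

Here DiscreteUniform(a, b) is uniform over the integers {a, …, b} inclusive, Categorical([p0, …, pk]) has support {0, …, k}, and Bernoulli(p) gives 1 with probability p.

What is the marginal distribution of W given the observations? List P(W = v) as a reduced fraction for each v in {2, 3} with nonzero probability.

Enumerate traces; 8 have nonzero weight after conditioning:
  (W=2, Z=1, X=0, Y=1) weight 1/150
  (W=2, Z=1, X=1, Y=1) weight 1/150
  (W=2, Z=1, X=2, Y=1) weight 1/75
  (W=2, Z=1, X=3, Y=1) weight 1/150
  (W=3, Z=0, X=0, Y=2) weight 1/30
  (W=3, Z=0, X=1, Y=2) weight 1/30
  (W=3, Z=0, X=2, Y=2) weight 1/30
  (W=3, Z=0, X=3, Y=2) weight 1/30
Group by W:
  weight(W=2) = 1/30
  weight(W=3) = 2/15
Total weight = 1/30 + 2/15 = 1/6
P(W=2 | obs) = 1/30 / 1/6 = 1/5
P(W=3 | obs) = 2/15 / 1/6 = 4/5

P(W=2) = 1/5, P(W=3) = 4/5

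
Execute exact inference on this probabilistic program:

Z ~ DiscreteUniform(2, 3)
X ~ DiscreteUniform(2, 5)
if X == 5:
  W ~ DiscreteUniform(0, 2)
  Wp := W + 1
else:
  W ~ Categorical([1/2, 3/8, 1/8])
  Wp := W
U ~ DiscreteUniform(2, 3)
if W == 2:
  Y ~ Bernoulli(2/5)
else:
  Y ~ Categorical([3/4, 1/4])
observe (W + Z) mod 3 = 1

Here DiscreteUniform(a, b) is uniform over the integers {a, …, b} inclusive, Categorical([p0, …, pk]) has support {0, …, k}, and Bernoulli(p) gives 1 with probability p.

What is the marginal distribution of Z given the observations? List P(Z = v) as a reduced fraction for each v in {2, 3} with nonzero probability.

P(Z=2) = 17/52, P(Z=3) = 35/52

Enumerate traces; 32 have nonzero weight after conditioning:
  (Z=2, X=2, W=2, U=2, Y=0) weight 3/640
  (Z=2, X=2, W=2, U=2, Y=1) weight 1/320
  (Z=2, X=2, W=2, U=3, Y=0) weight 3/640
  (Z=2, X=2, W=2, U=3, Y=1) weight 1/320
  (Z=2, X=3, W=2, U=2, Y=0) weight 3/640
  (Z=2, X=3, W=2, U=2, Y=1) weight 1/320
  (Z=2, X=3, W=2, U=3, Y=0) weight 3/640
  (Z=2, X=3, W=2, U=3, Y=1) weight 1/320
  (Z=3, X=2, W=1, U=2, Y=0) weight 9/512
  … 23 more
Group by Z:
  weight(Z=2) = 17/192
  weight(Z=3) = 35/192
Total weight = 17/192 + 35/192 = 13/48
P(Z=2 | obs) = 17/192 / 13/48 = 17/52
P(Z=3 | obs) = 35/192 / 13/48 = 35/52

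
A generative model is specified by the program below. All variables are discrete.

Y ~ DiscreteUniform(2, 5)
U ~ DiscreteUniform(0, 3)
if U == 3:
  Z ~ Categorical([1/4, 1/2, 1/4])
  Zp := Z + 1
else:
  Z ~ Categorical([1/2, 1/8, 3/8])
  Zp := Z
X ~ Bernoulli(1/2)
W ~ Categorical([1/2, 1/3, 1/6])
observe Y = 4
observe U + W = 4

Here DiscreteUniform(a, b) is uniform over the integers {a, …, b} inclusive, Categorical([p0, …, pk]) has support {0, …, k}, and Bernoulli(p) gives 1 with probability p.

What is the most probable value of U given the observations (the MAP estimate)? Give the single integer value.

argmax_v P(U = v | obs) = 3

Enumerate traces; 12 have nonzero weight after conditioning:
  (Y=4, U=2, Z=0, X=0, W=2) weight 1/384
  (Y=4, U=2, Z=0, X=1, W=2) weight 1/384
  (Y=4, U=2, Z=1, X=0, W=2) weight 1/1536
  (Y=4, U=2, Z=1, X=1, W=2) weight 1/1536
  (Y=4, U=2, Z=2, X=0, W=2) weight 1/512
  (Y=4, U=2, Z=2, X=1, W=2) weight 1/512
  (Y=4, U=3, Z=0, X=0, W=1) weight 1/384
  (Y=4, U=3, Z=0, X=1, W=1) weight 1/384
  … 4 more
Group by U:
  weight(U=2) = 1/96
  weight(U=3) = 1/48
Total weight = 1/96 + 1/48 = 1/32
P(U=2 | obs) = 1/96 / 1/32 = 1/3
P(U=3 | obs) = 1/48 / 1/32 = 2/3
argmax = 3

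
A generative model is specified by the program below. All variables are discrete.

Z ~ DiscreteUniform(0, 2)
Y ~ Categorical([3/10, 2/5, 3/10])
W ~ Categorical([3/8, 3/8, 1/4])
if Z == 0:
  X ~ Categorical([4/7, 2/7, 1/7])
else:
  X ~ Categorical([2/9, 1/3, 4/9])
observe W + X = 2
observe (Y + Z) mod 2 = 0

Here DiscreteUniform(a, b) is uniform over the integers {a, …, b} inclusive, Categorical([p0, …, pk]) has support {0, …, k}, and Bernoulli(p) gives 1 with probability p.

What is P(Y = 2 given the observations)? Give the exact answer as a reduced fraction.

P(Y = 2 | obs) = 246/667

Enumerate traces; 15 have nonzero weight after conditioning:
  (Z=0, Y=0, W=0, X=2) weight 3/560
  (Z=0, Y=0, W=1, X=1) weight 3/280
  (Z=0, Y=0, W=2, X=0) weight 1/70
  (Z=0, Y=2, W=0, X=2) weight 3/560
  (Z=0, Y=2, W=1, X=1) weight 3/280
  (Z=0, Y=2, W=2, X=0) weight 1/70
  (Z=1, Y=1, W=0, X=2) weight 1/45
  (Z=1, Y=1, W=1, X=1) weight 1/60
  … 7 more
Group by Y:
  weight(Y=0) = 41/630
  weight(Y=1) = 5/108
  weight(Y=2) = 41/630
Total weight = 41/630 + 5/108 + 41/630 = 667/3780
P(Y=0 | obs) = 41/630 / 667/3780 = 246/667
P(Y=1 | obs) = 5/108 / 667/3780 = 175/667
P(Y=2 | obs) = 41/630 / 667/3780 = 246/667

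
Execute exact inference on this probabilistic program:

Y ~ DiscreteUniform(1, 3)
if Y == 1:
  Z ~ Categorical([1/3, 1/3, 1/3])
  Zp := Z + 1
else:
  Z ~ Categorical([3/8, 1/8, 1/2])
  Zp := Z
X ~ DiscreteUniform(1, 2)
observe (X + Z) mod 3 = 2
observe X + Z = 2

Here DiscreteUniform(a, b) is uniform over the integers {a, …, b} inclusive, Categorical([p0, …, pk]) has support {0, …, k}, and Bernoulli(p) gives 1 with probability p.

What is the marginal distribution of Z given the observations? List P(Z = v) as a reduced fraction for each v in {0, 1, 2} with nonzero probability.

P(Z=0) = 13/20, P(Z=1) = 7/20

Enumerate traces; 6 have nonzero weight after conditioning:
  (Y=1, Z=0, X=2) weight 1/18
  (Y=1, Z=1, X=1) weight 1/18
  (Y=2, Z=0, X=2) weight 1/16
  (Y=2, Z=1, X=1) weight 1/48
  (Y=3, Z=0, X=2) weight 1/16
  (Y=3, Z=1, X=1) weight 1/48
Group by Z:
  weight(Z=0) = 13/72
  weight(Z=1) = 7/72
Total weight = 13/72 + 7/72 = 5/18
P(Z=0 | obs) = 13/72 / 5/18 = 13/20
P(Z=1 | obs) = 7/72 / 5/18 = 7/20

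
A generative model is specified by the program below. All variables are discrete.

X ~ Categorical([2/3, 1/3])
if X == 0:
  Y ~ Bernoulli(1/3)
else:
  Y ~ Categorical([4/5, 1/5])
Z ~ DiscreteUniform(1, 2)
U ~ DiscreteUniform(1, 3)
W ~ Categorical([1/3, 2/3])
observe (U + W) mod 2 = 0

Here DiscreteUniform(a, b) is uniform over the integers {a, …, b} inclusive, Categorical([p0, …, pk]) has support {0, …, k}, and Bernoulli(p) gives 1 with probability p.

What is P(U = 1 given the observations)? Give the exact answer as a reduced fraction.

P(U = 1 | obs) = 2/5

Enumerate traces; 24 have nonzero weight after conditioning:
  (X=0, Y=0, Z=1, U=1, W=1) weight 4/81
  (X=0, Y=0, Z=1, U=2, W=0) weight 2/81
  (X=0, Y=0, Z=1, U=3, W=1) weight 4/81
  (X=0, Y=0, Z=2, U=1, W=1) weight 4/81
  (X=0, Y=0, Z=2, U=2, W=0) weight 2/81
  (X=0, Y=0, Z=2, U=3, W=1) weight 4/81
  (X=0, Y=1, Z=1, U=1, W=1) weight 2/81
  (X=0, Y=1, Z=1, U=2, W=0) weight 1/81
  … 16 more
Group by U:
  weight(U=1) = 2/9
  weight(U=2) = 1/9
  weight(U=3) = 2/9
Total weight = 2/9 + 1/9 + 2/9 = 5/9
P(U=1 | obs) = 2/9 / 5/9 = 2/5
P(U=2 | obs) = 1/9 / 5/9 = 1/5
P(U=3 | obs) = 2/9 / 5/9 = 2/5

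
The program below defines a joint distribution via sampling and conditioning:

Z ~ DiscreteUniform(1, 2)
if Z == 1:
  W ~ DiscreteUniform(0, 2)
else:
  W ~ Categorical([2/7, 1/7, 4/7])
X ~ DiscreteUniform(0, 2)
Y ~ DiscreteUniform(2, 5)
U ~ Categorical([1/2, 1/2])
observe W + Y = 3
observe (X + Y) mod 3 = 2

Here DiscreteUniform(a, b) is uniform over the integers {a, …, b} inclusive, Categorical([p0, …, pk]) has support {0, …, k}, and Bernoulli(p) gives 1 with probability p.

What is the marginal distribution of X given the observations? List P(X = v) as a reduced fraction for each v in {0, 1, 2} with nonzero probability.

P(X=0) = 10/23, P(X=2) = 13/23

Enumerate traces; 8 have nonzero weight after conditioning:
  (Z=1, W=0, X=2, Y=3, U=0) weight 1/144
  (Z=1, W=0, X=2, Y=3, U=1) weight 1/144
  (Z=1, W=1, X=0, Y=2, U=0) weight 1/144
  (Z=1, W=1, X=0, Y=2, U=1) weight 1/144
  (Z=2, W=0, X=2, Y=3, U=0) weight 1/168
  (Z=2, W=0, X=2, Y=3, U=1) weight 1/168
  (Z=2, W=1, X=0, Y=2, U=0) weight 1/336
  (Z=2, W=1, X=0, Y=2, U=1) weight 1/336
Group by X:
  weight(X=0) = 5/252
  weight(X=2) = 13/504
Total weight = 5/252 + 13/504 = 23/504
P(X=0 | obs) = 5/252 / 23/504 = 10/23
P(X=2 | obs) = 13/504 / 23/504 = 13/23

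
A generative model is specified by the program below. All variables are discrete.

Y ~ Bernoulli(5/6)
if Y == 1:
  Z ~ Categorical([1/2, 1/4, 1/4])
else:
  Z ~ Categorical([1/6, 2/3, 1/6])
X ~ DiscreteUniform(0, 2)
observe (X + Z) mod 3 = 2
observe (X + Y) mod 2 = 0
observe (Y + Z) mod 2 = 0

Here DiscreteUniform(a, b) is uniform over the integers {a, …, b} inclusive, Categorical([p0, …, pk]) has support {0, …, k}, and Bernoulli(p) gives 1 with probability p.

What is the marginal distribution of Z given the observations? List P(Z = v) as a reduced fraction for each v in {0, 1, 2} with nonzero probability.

P(Z=0) = 2/19, P(Z=1) = 15/19, P(Z=2) = 2/19

Enumerate traces; 3 have nonzero weight after conditioning:
  (Y=0, Z=0, X=2) weight 1/108
  (Y=0, Z=2, X=0) weight 1/108
  (Y=1, Z=1, X=1) weight 5/72
Group by Z:
  weight(Z=0) = 1/108
  weight(Z=1) = 5/72
  weight(Z=2) = 1/108
Total weight = 1/108 + 5/72 + 1/108 = 19/216
P(Z=0 | obs) = 1/108 / 19/216 = 2/19
P(Z=1 | obs) = 5/72 / 19/216 = 15/19
P(Z=2 | obs) = 1/108 / 19/216 = 2/19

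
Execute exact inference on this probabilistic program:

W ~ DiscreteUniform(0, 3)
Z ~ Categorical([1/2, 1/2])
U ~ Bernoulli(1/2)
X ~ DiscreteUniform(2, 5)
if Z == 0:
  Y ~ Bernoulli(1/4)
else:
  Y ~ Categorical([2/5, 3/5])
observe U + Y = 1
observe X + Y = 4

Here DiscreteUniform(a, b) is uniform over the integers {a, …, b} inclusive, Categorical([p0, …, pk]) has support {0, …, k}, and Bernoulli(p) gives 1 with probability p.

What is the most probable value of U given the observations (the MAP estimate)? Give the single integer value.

argmax_v P(U = v | obs) = 1

Enumerate traces; 16 have nonzero weight after conditioning:
  (W=0, Z=0, U=0, X=3, Y=1) weight 1/256
  (W=0, Z=0, U=1, X=4, Y=0) weight 3/256
  (W=0, Z=1, U=0, X=3, Y=1) weight 3/320
  (W=0, Z=1, U=1, X=4, Y=0) weight 1/160
  (W=1, Z=0, U=0, X=3, Y=1) weight 1/256
  (W=1, Z=0, U=1, X=4, Y=0) weight 3/256
  (W=1, Z=1, U=0, X=3, Y=1) weight 3/320
  (W=1, Z=1, U=1, X=4, Y=0) weight 1/160
  … 8 more
Group by U:
  weight(U=0) = 17/320
  weight(U=1) = 23/320
Total weight = 17/320 + 23/320 = 1/8
P(U=0 | obs) = 17/320 / 1/8 = 17/40
P(U=1 | obs) = 23/320 / 1/8 = 23/40
argmax = 1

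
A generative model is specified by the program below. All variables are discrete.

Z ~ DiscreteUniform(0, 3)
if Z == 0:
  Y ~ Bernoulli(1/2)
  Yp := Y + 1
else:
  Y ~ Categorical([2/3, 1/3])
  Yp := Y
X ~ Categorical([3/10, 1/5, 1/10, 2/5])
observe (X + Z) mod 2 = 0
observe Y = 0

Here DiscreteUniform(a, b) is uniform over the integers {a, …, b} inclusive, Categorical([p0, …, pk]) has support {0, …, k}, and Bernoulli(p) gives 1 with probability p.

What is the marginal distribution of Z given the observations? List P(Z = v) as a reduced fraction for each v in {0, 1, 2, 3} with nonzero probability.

P(Z=0) = 3/19, P(Z=1) = 6/19, P(Z=2) = 4/19, P(Z=3) = 6/19

Enumerate traces; 8 have nonzero weight after conditioning:
  (Z=0, Y=0, X=0) weight 3/80
  (Z=0, Y=0, X=2) weight 1/80
  (Z=1, Y=0, X=1) weight 1/30
  (Z=1, Y=0, X=3) weight 1/15
  (Z=2, Y=0, X=0) weight 1/20
  (Z=2, Y=0, X=2) weight 1/60
  (Z=3, Y=0, X=1) weight 1/30
  (Z=3, Y=0, X=3) weight 1/15
Group by Z:
  weight(Z=0) = 1/20
  weight(Z=1) = 1/10
  weight(Z=2) = 1/15
  weight(Z=3) = 1/10
Total weight = 1/20 + 1/10 + 1/15 + 1/10 = 19/60
P(Z=0 | obs) = 1/20 / 19/60 = 3/19
P(Z=1 | obs) = 1/10 / 19/60 = 6/19
P(Z=2 | obs) = 1/15 / 19/60 = 4/19
P(Z=3 | obs) = 1/10 / 19/60 = 6/19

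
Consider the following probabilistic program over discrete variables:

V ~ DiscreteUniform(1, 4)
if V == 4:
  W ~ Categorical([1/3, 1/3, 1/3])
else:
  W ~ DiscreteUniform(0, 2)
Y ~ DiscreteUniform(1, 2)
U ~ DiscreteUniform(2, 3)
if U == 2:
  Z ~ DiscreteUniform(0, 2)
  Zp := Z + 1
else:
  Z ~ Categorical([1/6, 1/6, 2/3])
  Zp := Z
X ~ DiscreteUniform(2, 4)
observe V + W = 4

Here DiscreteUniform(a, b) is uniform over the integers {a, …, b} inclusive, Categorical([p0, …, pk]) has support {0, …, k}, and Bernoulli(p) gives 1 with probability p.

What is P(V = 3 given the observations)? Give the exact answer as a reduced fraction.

P(V = 3 | obs) = 1/3

Enumerate traces; 108 have nonzero weight after conditioning:
  (V=2, W=2, Y=1, U=2, Z=0, X=2) weight 1/432
  (V=2, W=2, Y=1, U=2, Z=0, X=3) weight 1/432
  (V=2, W=2, Y=1, U=2, Z=0, X=4) weight 1/432
  (V=2, W=2, Y=1, U=2, Z=1, X=2) weight 1/432
  (V=2, W=2, Y=1, U=2, Z=1, X=3) weight 1/432
  (V=2, W=2, Y=1, U=2, Z=1, X=4) weight 1/432
  (V=2, W=2, Y=1, U=2, Z=2, X=2) weight 1/432
  (V=2, W=2, Y=1, U=2, Z=2, X=3) weight 1/432
  (V=3, W=1, Y=1, U=2, Z=0, X=2) weight 1/432
  (V=4, W=0, Y=1, U=2, Z=0, X=2) weight 1/432
  … 98 more
Group by V:
  weight(V=2) = 1/12
  weight(V=3) = 1/12
  weight(V=4) = 1/12
Total weight = 1/12 + 1/12 + 1/12 = 1/4
P(V=2 | obs) = 1/12 / 1/4 = 1/3
P(V=3 | obs) = 1/12 / 1/4 = 1/3
P(V=4 | obs) = 1/12 / 1/4 = 1/3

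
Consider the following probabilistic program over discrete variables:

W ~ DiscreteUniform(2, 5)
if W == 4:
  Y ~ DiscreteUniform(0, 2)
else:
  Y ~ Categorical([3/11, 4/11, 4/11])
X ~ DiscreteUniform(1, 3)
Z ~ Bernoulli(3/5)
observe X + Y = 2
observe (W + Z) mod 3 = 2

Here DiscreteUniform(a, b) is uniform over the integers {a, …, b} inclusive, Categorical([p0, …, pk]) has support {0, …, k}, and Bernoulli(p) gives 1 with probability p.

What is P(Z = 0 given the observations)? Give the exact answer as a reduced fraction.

Enumerate traces; 6 have nonzero weight after conditioning:
  (W=2, Y=0, X=2, Z=0) weight 1/110
  (W=2, Y=1, X=1, Z=0) weight 2/165
  (W=4, Y=0, X=2, Z=1) weight 1/60
  (W=4, Y=1, X=1, Z=1) weight 1/60
  (W=5, Y=0, X=2, Z=0) weight 1/110
  (W=5, Y=1, X=1, Z=0) weight 2/165
Group by Z:
  weight(Z=0) = 7/165
  weight(Z=1) = 1/30
Total weight = 7/165 + 1/30 = 5/66
P(Z=0 | obs) = 7/165 / 5/66 = 14/25
P(Z=1 | obs) = 1/30 / 5/66 = 11/25

P(Z = 0 | obs) = 14/25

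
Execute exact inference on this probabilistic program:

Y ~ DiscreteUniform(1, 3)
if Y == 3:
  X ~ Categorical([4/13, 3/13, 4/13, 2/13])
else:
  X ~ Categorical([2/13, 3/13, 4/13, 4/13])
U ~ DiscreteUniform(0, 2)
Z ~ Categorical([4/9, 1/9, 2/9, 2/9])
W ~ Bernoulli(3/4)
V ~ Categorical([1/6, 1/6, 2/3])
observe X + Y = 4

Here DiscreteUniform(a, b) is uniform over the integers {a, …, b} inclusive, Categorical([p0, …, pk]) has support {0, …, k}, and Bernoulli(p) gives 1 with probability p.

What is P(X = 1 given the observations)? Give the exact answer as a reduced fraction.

P(X = 1 | obs) = 3/11

Enumerate traces; 216 have nonzero weight after conditioning:
  (Y=1, X=3, U=0, Z=0, W=0, V=0) weight 2/3159
  (Y=1, X=3, U=0, Z=0, W=0, V=1) weight 2/3159
  (Y=1, X=3, U=0, Z=0, W=0, V=2) weight 8/3159
  (Y=1, X=3, U=0, Z=0, W=1, V=0) weight 2/1053
  (Y=1, X=3, U=0, Z=0, W=1, V=1) weight 2/1053
  (Y=1, X=3, U=0, Z=0, W=1, V=2) weight 8/1053
  (Y=1, X=3, U=0, Z=1, W=0, V=0) weight 1/6318
  (Y=1, X=3, U=0, Z=1, W=0, V=1) weight 1/6318
  (Y=2, X=2, U=0, Z=0, W=0, V=0) weight 2/3159
  (Y=3, X=1, U=0, Z=0, W=0, V=0) weight 1/2106
  … 206 more
Group by X:
  weight(X=1) = 1/13
  weight(X=2) = 4/39
  weight(X=3) = 4/39
Total weight = 1/13 + 4/39 + 4/39 = 11/39
P(X=1 | obs) = 1/13 / 11/39 = 3/11
P(X=2 | obs) = 4/39 / 11/39 = 4/11
P(X=3 | obs) = 4/39 / 11/39 = 4/11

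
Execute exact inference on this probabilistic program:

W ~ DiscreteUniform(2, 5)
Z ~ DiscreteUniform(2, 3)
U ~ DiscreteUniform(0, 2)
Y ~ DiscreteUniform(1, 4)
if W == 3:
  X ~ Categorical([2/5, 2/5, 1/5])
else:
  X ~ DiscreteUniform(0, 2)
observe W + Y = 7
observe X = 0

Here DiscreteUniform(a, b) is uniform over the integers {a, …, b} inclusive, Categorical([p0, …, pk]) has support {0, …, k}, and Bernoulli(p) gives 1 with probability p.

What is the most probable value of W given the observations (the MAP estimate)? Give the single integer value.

Enumerate traces; 18 have nonzero weight after conditioning:
  (W=3, Z=2, U=0, Y=4, X=0) weight 1/240
  (W=3, Z=2, U=1, Y=4, X=0) weight 1/240
  (W=3, Z=2, U=2, Y=4, X=0) weight 1/240
  (W=3, Z=3, U=0, Y=4, X=0) weight 1/240
  (W=3, Z=3, U=1, Y=4, X=0) weight 1/240
  (W=3, Z=3, U=2, Y=4, X=0) weight 1/240
  (W=4, Z=2, U=0, Y=3, X=0) weight 1/288
  (W=4, Z=2, U=1, Y=3, X=0) weight 1/288
  (W=5, Z=2, U=0, Y=2, X=0) weight 1/288
  … 9 more
Group by W:
  weight(W=3) = 1/40
  weight(W=4) = 1/48
  weight(W=5) = 1/48
Total weight = 1/40 + 1/48 + 1/48 = 1/15
P(W=3 | obs) = 1/40 / 1/15 = 3/8
P(W=4 | obs) = 1/48 / 1/15 = 5/16
P(W=5 | obs) = 1/48 / 1/15 = 5/16
argmax = 3

argmax_v P(W = v | obs) = 3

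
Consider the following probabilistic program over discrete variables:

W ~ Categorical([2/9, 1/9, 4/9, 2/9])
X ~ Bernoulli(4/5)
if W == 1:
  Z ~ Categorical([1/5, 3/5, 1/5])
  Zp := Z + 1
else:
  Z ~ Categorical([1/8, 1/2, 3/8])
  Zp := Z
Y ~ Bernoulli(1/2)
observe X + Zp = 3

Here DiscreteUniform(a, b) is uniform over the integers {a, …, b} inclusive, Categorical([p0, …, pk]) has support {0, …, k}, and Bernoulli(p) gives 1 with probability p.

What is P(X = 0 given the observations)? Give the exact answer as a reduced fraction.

P(X = 0 | obs) = 1/73

Enumerate traces; 10 have nonzero weight after conditioning:
  (W=0, X=1, Z=2, Y=0) weight 1/30
  (W=0, X=1, Z=2, Y=1) weight 1/30
  (W=1, X=0, Z=2, Y=0) weight 1/450
  (W=1, X=0, Z=2, Y=1) weight 1/450
  (W=1, X=1, Z=1, Y=0) weight 2/75
  (W=1, X=1, Z=1, Y=1) weight 2/75
  (W=2, X=1, Z=2, Y=0) weight 1/15
  (W=2, X=1, Z=2, Y=1) weight 1/15
  … 2 more
Group by X:
  weight(X=0) = 1/225
  weight(X=1) = 8/25
Total weight = 1/225 + 8/25 = 73/225
P(X=0 | obs) = 1/225 / 73/225 = 1/73
P(X=1 | obs) = 8/25 / 73/225 = 72/73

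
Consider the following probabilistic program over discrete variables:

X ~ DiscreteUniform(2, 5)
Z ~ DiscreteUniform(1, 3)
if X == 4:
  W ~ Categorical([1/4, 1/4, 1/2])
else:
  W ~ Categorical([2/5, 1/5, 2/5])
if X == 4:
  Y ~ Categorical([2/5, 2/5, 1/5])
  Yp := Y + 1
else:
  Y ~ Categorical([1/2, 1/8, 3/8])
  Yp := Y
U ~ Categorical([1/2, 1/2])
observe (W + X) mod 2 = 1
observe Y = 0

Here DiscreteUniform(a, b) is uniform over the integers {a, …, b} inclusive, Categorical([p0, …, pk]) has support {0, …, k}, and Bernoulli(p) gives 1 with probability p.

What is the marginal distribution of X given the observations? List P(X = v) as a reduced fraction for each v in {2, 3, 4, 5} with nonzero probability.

P(X=2) = 1/10, P(X=3) = 2/5, P(X=4) = 1/10, P(X=5) = 2/5

Enumerate traces; 36 have nonzero weight after conditioning:
  (X=2, Z=1, W=1, Y=0, U=0) weight 1/240
  (X=2, Z=1, W=1, Y=0, U=1) weight 1/240
  (X=2, Z=2, W=1, Y=0, U=0) weight 1/240
  (X=2, Z=2, W=1, Y=0, U=1) weight 1/240
  (X=2, Z=3, W=1, Y=0, U=0) weight 1/240
  (X=2, Z=3, W=1, Y=0, U=1) weight 1/240
  (X=3, Z=1, W=0, Y=0, U=0) weight 1/120
  (X=3, Z=1, W=0, Y=0, U=1) weight 1/120
  (X=4, Z=1, W=1, Y=0, U=0) weight 1/240
  (X=5, Z=1, W=0, Y=0, U=0) weight 1/120
  … 26 more
Group by X:
  weight(X=2) = 1/40
  weight(X=3) = 1/10
  weight(X=4) = 1/40
  weight(X=5) = 1/10
Total weight = 1/40 + 1/10 + 1/40 + 1/10 = 1/4
P(X=2 | obs) = 1/40 / 1/4 = 1/10
P(X=3 | obs) = 1/10 / 1/4 = 2/5
P(X=4 | obs) = 1/40 / 1/4 = 1/10
P(X=5 | obs) = 1/10 / 1/4 = 2/5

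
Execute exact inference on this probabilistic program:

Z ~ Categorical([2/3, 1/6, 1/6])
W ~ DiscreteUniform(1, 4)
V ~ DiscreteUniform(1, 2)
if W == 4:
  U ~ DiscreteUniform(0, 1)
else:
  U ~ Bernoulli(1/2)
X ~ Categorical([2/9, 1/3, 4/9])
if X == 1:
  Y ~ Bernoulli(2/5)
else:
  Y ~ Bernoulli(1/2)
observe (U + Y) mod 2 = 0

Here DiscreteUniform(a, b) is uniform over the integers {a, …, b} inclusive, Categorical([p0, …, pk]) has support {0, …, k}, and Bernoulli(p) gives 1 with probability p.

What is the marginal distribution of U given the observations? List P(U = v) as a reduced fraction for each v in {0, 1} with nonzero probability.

Enumerate traces; 144 have nonzero weight after conditioning:
  (Z=0, W=1, V=1, U=0, X=0, Y=0) weight 1/216
  (Z=0, W=1, V=1, U=0, X=1, Y=0) weight 1/120
  (Z=0, W=1, V=1, U=0, X=2, Y=0) weight 1/108
  (Z=0, W=1, V=1, U=1, X=0, Y=1) weight 1/216
  (Z=0, W=1, V=1, U=1, X=1, Y=1) weight 1/180
  (Z=0, W=1, V=1, U=1, X=2, Y=1) weight 1/108
  (Z=0, W=1, V=2, U=0, X=0, Y=0) weight 1/216
  (Z=0, W=1, V=2, U=0, X=1, Y=0) weight 1/120
  … 136 more
Group by U:
  weight(U=0) = 4/15
  weight(U=1) = 7/30
Total weight = 4/15 + 7/30 = 1/2
P(U=0 | obs) = 4/15 / 1/2 = 8/15
P(U=1 | obs) = 7/30 / 1/2 = 7/15

P(U=0) = 8/15, P(U=1) = 7/15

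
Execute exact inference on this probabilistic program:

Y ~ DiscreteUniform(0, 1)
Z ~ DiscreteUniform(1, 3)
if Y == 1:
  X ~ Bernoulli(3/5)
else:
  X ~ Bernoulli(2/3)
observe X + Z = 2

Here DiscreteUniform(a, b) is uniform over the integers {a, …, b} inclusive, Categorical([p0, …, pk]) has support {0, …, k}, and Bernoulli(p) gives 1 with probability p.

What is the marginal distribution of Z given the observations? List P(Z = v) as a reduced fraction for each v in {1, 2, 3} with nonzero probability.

P(Z=1) = 19/30, P(Z=2) = 11/30

Enumerate traces; 4 have nonzero weight after conditioning:
  (Y=0, Z=1, X=1) weight 1/9
  (Y=0, Z=2, X=0) weight 1/18
  (Y=1, Z=1, X=1) weight 1/10
  (Y=1, Z=2, X=0) weight 1/15
Group by Z:
  weight(Z=1) = 19/90
  weight(Z=2) = 11/90
Total weight = 19/90 + 11/90 = 1/3
P(Z=1 | obs) = 19/90 / 1/3 = 19/30
P(Z=2 | obs) = 11/90 / 1/3 = 11/30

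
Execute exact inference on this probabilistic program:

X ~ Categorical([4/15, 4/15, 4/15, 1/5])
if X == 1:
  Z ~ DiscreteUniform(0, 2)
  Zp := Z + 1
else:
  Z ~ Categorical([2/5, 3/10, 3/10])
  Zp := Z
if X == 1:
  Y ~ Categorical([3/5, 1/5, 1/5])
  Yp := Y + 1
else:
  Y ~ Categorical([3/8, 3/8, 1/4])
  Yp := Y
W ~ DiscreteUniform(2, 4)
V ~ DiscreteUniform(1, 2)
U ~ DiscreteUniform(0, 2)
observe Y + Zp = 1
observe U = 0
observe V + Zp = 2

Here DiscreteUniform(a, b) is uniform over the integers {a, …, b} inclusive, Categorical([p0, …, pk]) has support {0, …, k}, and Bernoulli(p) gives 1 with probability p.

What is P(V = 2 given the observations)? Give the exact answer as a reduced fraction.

Enumerate traces; 21 have nonzero weight after conditioning:
  (X=0, Z=0, Y=1, W=2, V=2, U=0) weight 1/450
  (X=0, Z=0, Y=1, W=3, V=2, U=0) weight 1/450
  (X=0, Z=0, Y=1, W=4, V=2, U=0) weight 1/450
  (X=0, Z=1, Y=0, W=2, V=1, U=0) weight 1/600
  (X=0, Z=1, Y=0, W=3, V=1, U=0) weight 1/600
  (X=0, Z=1, Y=0, W=4, V=1, U=0) weight 1/600
  (X=1, Z=0, Y=0, W=2, V=1, U=0) weight 2/675
  (X=1, Z=0, Y=0, W=3, V=1, U=0) weight 2/675
  … 13 more
Group by V:
  weight(V=1) = 163/7200
  weight(V=2) = 11/600
Total weight = 163/7200 + 11/600 = 59/1440
P(V=1 | obs) = 163/7200 / 59/1440 = 163/295
P(V=2 | obs) = 11/600 / 59/1440 = 132/295

P(V = 2 | obs) = 132/295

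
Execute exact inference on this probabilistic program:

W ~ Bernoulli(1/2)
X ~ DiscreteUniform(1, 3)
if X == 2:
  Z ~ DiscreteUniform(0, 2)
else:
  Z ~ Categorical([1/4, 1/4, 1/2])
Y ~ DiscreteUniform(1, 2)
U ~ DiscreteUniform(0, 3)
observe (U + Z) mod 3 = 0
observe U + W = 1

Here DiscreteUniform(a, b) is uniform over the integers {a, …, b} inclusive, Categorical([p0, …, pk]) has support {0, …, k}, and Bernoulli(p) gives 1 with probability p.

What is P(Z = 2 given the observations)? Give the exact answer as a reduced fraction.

P(Z = 2 | obs) = 8/13

Enumerate traces; 12 have nonzero weight after conditioning:
  (W=0, X=1, Z=2, Y=1, U=1) weight 1/96
  (W=0, X=1, Z=2, Y=2, U=1) weight 1/96
  (W=0, X=2, Z=2, Y=1, U=1) weight 1/144
  (W=0, X=2, Z=2, Y=2, U=1) weight 1/144
  (W=0, X=3, Z=2, Y=1, U=1) weight 1/96
  (W=0, X=3, Z=2, Y=2, U=1) weight 1/96
  (W=1, X=1, Z=0, Y=1, U=0) weight 1/192
  (W=1, X=1, Z=0, Y=2, U=0) weight 1/192
  … 4 more
Group by Z:
  weight(Z=0) = 5/144
  weight(Z=2) = 1/18
Total weight = 5/144 + 1/18 = 13/144
P(Z=0 | obs) = 5/144 / 13/144 = 5/13
P(Z=2 | obs) = 1/18 / 13/144 = 8/13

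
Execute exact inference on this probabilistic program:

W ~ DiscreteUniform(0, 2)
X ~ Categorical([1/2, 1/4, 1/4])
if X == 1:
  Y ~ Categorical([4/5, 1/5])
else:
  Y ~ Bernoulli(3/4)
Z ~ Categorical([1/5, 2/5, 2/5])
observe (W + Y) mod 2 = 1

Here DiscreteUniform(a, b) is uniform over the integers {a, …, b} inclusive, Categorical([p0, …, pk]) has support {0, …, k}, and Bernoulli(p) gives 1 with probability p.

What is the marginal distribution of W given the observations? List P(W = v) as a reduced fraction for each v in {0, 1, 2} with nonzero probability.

Enumerate traces; 27 have nonzero weight after conditioning:
  (W=0, X=0, Y=1, Z=0) weight 1/40
  (W=0, X=0, Y=1, Z=1) weight 1/20
  (W=0, X=0, Y=1, Z=2) weight 1/20
  (W=0, X=1, Y=1, Z=0) weight 1/300
  (W=0, X=1, Y=1, Z=1) weight 1/150
  (W=0, X=1, Y=1, Z=2) weight 1/150
  (W=0, X=2, Y=1, Z=0) weight 1/80
  (W=0, X=2, Y=1, Z=1) weight 1/40
  (W=1, X=0, Y=0, Z=0) weight 1/120
  (W=2, X=0, Y=1, Z=0) weight 1/40
  … 17 more
Group by W:
  weight(W=0) = 49/240
  weight(W=1) = 31/240
  weight(W=2) = 49/240
Total weight = 49/240 + 31/240 + 49/240 = 43/80
P(W=0 | obs) = 49/240 / 43/80 = 49/129
P(W=1 | obs) = 31/240 / 43/80 = 31/129
P(W=2 | obs) = 49/240 / 43/80 = 49/129

P(W=0) = 49/129, P(W=1) = 31/129, P(W=2) = 49/129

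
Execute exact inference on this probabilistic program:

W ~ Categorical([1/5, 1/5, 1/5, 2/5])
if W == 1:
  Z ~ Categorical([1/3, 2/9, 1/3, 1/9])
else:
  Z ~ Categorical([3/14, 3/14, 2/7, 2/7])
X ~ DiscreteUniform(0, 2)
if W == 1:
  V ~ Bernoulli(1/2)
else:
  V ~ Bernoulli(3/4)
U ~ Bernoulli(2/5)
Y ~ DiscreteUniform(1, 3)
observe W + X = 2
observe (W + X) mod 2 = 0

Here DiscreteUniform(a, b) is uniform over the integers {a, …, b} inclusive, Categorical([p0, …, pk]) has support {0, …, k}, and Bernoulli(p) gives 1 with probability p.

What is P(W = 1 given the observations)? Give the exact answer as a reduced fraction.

Enumerate traces; 144 have nonzero weight after conditioning:
  (W=0, Z=0, X=2, V=0, U=0, Y=1) weight 1/1400
  (W=0, Z=0, X=2, V=0, U=0, Y=2) weight 1/1400
  (W=0, Z=0, X=2, V=0, U=0, Y=3) weight 1/1400
  (W=0, Z=0, X=2, V=0, U=1, Y=1) weight 1/2100
  (W=0, Z=0, X=2, V=0, U=1, Y=2) weight 1/2100
  (W=0, Z=0, X=2, V=0, U=1, Y=3) weight 1/2100
  (W=0, Z=0, X=2, V=1, U=0, Y=1) weight 3/1400
  (W=0, Z=0, X=2, V=1, U=0, Y=2) weight 3/1400
  (W=1, Z=0, X=1, V=0, U=0, Y=1) weight 1/450
  (W=2, Z=0, X=0, V=0, U=0, Y=1) weight 1/1400
  … 134 more
Group by W:
  weight(W=0) = 1/15
  weight(W=1) = 1/15
  weight(W=2) = 1/15
Total weight = 1/15 + 1/15 + 1/15 = 1/5
P(W=0 | obs) = 1/15 / 1/5 = 1/3
P(W=1 | obs) = 1/15 / 1/5 = 1/3
P(W=2 | obs) = 1/15 / 1/5 = 1/3

P(W = 1 | obs) = 1/3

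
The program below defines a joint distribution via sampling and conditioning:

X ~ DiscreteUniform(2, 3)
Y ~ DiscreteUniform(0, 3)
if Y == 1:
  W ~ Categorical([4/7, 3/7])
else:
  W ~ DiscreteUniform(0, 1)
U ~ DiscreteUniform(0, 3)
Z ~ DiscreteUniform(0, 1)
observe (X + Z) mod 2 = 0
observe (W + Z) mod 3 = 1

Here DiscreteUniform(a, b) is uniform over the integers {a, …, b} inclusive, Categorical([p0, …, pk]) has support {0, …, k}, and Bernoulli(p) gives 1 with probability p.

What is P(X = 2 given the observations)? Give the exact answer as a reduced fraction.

Enumerate traces; 32 have nonzero weight after conditioning:
  (X=2, Y=0, W=1, U=0, Z=0) weight 1/128
  (X=2, Y=0, W=1, U=1, Z=0) weight 1/128
  (X=2, Y=0, W=1, U=2, Z=0) weight 1/128
  (X=2, Y=0, W=1, U=3, Z=0) weight 1/128
  (X=2, Y=1, W=1, U=0, Z=0) weight 3/448
  (X=2, Y=1, W=1, U=1, Z=0) weight 3/448
  (X=2, Y=1, W=1, U=2, Z=0) weight 3/448
  (X=2, Y=1, W=1, U=3, Z=0) weight 3/448
  (X=3, Y=0, W=0, U=0, Z=1) weight 1/128
  … 23 more
Group by X:
  weight(X=2) = 27/224
  weight(X=3) = 29/224
Total weight = 27/224 + 29/224 = 1/4
P(X=2 | obs) = 27/224 / 1/4 = 27/56
P(X=3 | obs) = 29/224 / 1/4 = 29/56

P(X = 2 | obs) = 27/56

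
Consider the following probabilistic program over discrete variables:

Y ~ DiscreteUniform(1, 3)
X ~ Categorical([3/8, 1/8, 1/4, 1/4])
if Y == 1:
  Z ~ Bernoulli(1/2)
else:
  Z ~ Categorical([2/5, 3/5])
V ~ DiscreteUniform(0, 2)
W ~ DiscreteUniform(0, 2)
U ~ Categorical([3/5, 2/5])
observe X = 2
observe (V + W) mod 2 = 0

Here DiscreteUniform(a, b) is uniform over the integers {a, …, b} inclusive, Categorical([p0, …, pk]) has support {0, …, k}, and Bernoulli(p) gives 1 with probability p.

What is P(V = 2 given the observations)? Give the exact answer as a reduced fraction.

Enumerate traces; 60 have nonzero weight after conditioning:
  (Y=1, X=2, Z=0, V=0, W=0, U=0) weight 1/360
  (Y=1, X=2, Z=0, V=0, W=0, U=1) weight 1/540
  (Y=1, X=2, Z=0, V=0, W=2, U=0) weight 1/360
  (Y=1, X=2, Z=0, V=0, W=2, U=1) weight 1/540
  (Y=1, X=2, Z=0, V=1, W=1, U=0) weight 1/360
  (Y=1, X=2, Z=0, V=1, W=1, U=1) weight 1/540
  (Y=1, X=2, Z=0, V=2, W=0, U=0) weight 1/360
  (Y=1, X=2, Z=0, V=2, W=0, U=1) weight 1/540
  … 52 more
Group by V:
  weight(V=0) = 1/18
  weight(V=1) = 1/36
  weight(V=2) = 1/18
Total weight = 1/18 + 1/36 + 1/18 = 5/36
P(V=0 | obs) = 1/18 / 5/36 = 2/5
P(V=1 | obs) = 1/36 / 5/36 = 1/5
P(V=2 | obs) = 1/18 / 5/36 = 2/5

P(V = 2 | obs) = 2/5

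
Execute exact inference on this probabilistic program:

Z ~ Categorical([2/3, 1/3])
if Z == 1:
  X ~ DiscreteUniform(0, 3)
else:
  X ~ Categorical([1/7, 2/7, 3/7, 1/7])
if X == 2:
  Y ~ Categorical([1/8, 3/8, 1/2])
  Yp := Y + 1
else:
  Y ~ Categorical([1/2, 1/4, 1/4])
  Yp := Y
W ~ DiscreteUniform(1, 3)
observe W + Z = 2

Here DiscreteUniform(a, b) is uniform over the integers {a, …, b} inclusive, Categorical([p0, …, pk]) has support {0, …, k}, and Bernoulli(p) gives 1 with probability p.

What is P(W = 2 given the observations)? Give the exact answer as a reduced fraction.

P(W = 2 | obs) = 2/3

Enumerate traces; 24 have nonzero weight after conditioning:
  (Z=0, X=0, Y=0, W=2) weight 1/63
  (Z=0, X=0, Y=1, W=2) weight 1/126
  (Z=0, X=0, Y=2, W=2) weight 1/126
  (Z=0, X=1, Y=0, W=2) weight 2/63
  (Z=0, X=1, Y=1, W=2) weight 1/63
  (Z=0, X=1, Y=2, W=2) weight 1/63
  (Z=0, X=2, Y=0, W=2) weight 1/84
  (Z=0, X=2, Y=1, W=2) weight 1/28
  (Z=1, X=0, Y=0, W=1) weight 1/72
  … 15 more
Group by W:
  weight(W=1) = 1/9
  weight(W=2) = 2/9
Total weight = 1/9 + 2/9 = 1/3
P(W=1 | obs) = 1/9 / 1/3 = 1/3
P(W=2 | obs) = 2/9 / 1/3 = 2/3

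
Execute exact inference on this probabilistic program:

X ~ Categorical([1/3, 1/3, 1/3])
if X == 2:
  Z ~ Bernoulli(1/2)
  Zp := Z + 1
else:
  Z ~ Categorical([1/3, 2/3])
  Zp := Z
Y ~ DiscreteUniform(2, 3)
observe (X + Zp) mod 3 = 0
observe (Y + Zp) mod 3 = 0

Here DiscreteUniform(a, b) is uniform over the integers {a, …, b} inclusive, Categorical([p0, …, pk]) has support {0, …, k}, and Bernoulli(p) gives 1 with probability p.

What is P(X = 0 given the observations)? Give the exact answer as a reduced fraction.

Enumerate traces; 2 have nonzero weight after conditioning:
  (X=0, Z=0, Y=3) weight 1/18
  (X=2, Z=0, Y=2) weight 1/12
Group by X:
  weight(X=0) = 1/18
  weight(X=2) = 1/12
Total weight = 1/18 + 1/12 = 5/36
P(X=0 | obs) = 1/18 / 5/36 = 2/5
P(X=2 | obs) = 1/12 / 5/36 = 3/5

P(X = 0 | obs) = 2/5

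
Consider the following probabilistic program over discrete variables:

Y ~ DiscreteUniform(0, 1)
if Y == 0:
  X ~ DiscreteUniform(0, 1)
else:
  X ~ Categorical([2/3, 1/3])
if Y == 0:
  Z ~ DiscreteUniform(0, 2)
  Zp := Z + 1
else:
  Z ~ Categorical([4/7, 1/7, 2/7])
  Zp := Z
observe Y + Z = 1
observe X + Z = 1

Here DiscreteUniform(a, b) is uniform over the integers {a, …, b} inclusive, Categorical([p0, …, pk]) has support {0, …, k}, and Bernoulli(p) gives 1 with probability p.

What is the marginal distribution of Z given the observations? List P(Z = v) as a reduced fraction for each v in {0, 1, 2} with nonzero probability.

P(Z=0) = 8/15, P(Z=1) = 7/15

Enumerate traces; 2 have nonzero weight after conditioning:
  (Y=0, X=0, Z=1) weight 1/12
  (Y=1, X=1, Z=0) weight 2/21
Group by Z:
  weight(Z=0) = 2/21
  weight(Z=1) = 1/12
Total weight = 2/21 + 1/12 = 5/28
P(Z=0 | obs) = 2/21 / 5/28 = 8/15
P(Z=1 | obs) = 1/12 / 5/28 = 7/15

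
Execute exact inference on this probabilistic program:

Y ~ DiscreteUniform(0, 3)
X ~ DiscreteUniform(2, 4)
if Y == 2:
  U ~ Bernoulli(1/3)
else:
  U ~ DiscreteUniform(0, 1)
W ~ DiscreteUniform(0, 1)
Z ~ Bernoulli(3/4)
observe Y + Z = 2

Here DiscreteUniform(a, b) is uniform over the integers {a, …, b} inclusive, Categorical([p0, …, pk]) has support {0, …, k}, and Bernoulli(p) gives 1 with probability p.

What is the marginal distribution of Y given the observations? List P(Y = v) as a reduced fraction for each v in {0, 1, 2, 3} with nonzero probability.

Enumerate traces; 24 have nonzero weight after conditioning:
  (Y=1, X=2, U=0, W=0, Z=1) weight 1/64
  (Y=1, X=2, U=0, W=1, Z=1) weight 1/64
  (Y=1, X=2, U=1, W=0, Z=1) weight 1/64
  (Y=1, X=2, U=1, W=1, Z=1) weight 1/64
  (Y=1, X=3, U=0, W=0, Z=1) weight 1/64
  (Y=1, X=3, U=0, W=1, Z=1) weight 1/64
  (Y=1, X=3, U=1, W=0, Z=1) weight 1/64
  (Y=1, X=3, U=1, W=1, Z=1) weight 1/64
  (Y=2, X=2, U=0, W=0, Z=0) weight 1/144
  … 15 more
Group by Y:
  weight(Y=1) = 3/16
  weight(Y=2) = 1/16
Total weight = 3/16 + 1/16 = 1/4
P(Y=1 | obs) = 3/16 / 1/4 = 3/4
P(Y=2 | obs) = 1/16 / 1/4 = 1/4

P(Y=1) = 3/4, P(Y=2) = 1/4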